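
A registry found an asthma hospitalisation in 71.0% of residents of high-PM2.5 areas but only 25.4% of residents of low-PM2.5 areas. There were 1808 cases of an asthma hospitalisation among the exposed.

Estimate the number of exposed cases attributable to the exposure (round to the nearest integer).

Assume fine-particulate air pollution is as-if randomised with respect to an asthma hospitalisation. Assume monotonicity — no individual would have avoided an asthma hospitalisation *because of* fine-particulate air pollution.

p₁ = 0.71, p₀ = 0.254.
PN = (p₁ − p₀)/p₁ = (0.71 − 0.254) / 0.71 ≈ 0.64225.
Attributable cases ≈ PN × (exposed cases) = 0.64225 × 1808 ≈ 1161.19.

about 1161 cases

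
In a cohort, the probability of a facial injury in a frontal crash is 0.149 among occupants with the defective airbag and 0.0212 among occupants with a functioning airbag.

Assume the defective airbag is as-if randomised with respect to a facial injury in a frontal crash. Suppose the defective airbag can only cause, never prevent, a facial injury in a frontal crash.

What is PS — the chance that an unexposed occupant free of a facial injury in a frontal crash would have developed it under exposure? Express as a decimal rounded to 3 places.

PS ≈ 0.131

Let p₁ = 0.149, p₀ = 0.0212.
Under exogeneity and monotonicity, PS = (p₁ − p₀) / (1 − p₀).
PS = (0.149 − 0.0212) / (1 − 0.0212) = 0.1278 / 0.9788 ≈ 0.1306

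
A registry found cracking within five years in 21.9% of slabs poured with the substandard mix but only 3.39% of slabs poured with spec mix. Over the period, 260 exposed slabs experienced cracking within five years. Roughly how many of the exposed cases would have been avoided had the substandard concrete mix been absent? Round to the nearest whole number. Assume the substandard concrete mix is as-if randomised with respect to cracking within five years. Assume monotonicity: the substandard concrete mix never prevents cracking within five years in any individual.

p₁ = 0.219, p₀ = 0.0339.
PN = (p₁ − p₀)/p₁ = (0.219 − 0.0339) / 0.219 ≈ 0.84521.
Attributable cases ≈ PN × (exposed cases) = 0.84521 × 260 ≈ 219.75.

about 220 cases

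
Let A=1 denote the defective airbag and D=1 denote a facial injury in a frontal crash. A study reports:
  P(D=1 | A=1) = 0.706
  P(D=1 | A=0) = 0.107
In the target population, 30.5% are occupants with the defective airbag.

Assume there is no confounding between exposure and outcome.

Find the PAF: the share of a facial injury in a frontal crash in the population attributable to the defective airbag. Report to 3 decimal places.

PAF ≈ 0.631

Let p₁ = 0.706, p₀ = 0.107.
Overall risk P(Y=1) = π·p₁ + (1−π)·p₀ = 0.305×0.706 + 0.695×0.107 = 0.28969.
Under exogeneity, PAF = [P(Y=1) − p₀] / P(Y=1).
PAF = (0.28969 − 0.107) / 0.28969 ≈ 0.6306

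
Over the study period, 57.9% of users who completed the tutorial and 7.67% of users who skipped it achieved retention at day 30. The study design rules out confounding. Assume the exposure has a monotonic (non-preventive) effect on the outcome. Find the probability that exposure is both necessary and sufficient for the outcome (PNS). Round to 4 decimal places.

p₁ = 0.579, p₀ = 0.0767.
Under exogeneity and monotonicity, PNS = p₁ − p₀.
PNS = 0.579 − 0.0767 = 0.5023

PNS ≈ 0.5023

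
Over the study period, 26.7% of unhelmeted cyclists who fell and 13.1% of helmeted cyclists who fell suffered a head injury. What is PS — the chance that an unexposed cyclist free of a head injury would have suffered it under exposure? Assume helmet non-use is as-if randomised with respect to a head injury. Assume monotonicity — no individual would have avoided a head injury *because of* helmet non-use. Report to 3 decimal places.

PS ≈ 0.157

p₁ = 0.267, p₀ = 0.131.
Under exogeneity and monotonicity, PS = (p₁ − p₀) / (1 − p₀).
PS = (0.267 − 0.131) / (1 − 0.131) = 0.136 / 0.869 ≈ 0.1565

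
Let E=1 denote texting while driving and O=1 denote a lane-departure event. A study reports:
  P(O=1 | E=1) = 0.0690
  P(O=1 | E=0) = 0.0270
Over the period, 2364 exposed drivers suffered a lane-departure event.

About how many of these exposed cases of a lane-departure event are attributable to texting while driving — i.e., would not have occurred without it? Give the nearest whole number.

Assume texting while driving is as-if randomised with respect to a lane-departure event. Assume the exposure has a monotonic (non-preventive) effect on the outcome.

Let p₁ = 0.069, p₀ = 0.027.
PN = (p₁ − p₀)/p₁ = (0.069 − 0.027) / 0.069 ≈ 0.60870.
Attributable cases ≈ PN × (exposed cases) = 0.60870 × 2364 ≈ 1438.96.

about 1439 cases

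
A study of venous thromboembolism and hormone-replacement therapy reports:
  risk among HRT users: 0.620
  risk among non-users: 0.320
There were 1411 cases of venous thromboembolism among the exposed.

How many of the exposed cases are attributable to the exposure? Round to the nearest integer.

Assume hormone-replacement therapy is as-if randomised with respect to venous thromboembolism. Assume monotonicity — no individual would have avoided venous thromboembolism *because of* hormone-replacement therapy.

Let p₁ = 0.62, p₀ = 0.32.
PN = (p₁ − p₀)/p₁ = (0.62 − 0.32) / 0.62 ≈ 0.48387.
Attributable cases ≈ PN × (exposed cases) = 0.48387 × 1411 ≈ 682.74.

about 683 cases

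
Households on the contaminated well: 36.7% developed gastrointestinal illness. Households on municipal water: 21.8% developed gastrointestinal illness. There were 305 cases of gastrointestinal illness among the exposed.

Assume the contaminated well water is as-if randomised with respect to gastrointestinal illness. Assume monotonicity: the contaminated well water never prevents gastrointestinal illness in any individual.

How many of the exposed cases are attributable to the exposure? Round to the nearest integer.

about 124 cases

p₁ = 0.367, p₀ = 0.218.
PN = (p₁ − p₀)/p₁ = (0.367 − 0.218) / 0.367 ≈ 0.40599.
Attributable cases ≈ PN × (exposed cases) = 0.40599 × 305 ≈ 123.83.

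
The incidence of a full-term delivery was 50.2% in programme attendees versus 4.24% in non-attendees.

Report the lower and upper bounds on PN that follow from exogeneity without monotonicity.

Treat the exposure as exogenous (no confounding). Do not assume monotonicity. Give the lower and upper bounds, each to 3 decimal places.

p₁ = 0.502, p₀ = 0.0424.
Under exogeneity alone the bounds on PN are max{0,(p₁−p₀)/p₁} ≤ PN ≤ min{1,(1−p₀)/p₁}.
  lower = (p₁ − p₀)/p₁ = 0.4596 / 0.502 ≈ 0.9155
  upper = min{1, (1 − p₀)/p₁} = 0.9576 / 0.502 ≈ 1.9076 → capped at 1

0.916 ≤ PN ≤ 1.000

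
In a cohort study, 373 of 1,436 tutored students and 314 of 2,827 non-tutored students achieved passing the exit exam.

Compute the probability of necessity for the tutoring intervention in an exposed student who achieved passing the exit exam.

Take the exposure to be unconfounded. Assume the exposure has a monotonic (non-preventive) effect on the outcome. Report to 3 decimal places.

p₁ = P(outcome | exposed) = 373/1436 = 0.25975
p₀ = P(outcome | unexposed) = 314/2827 = 0.11107
Under exogeneity and monotonicity, PN = (p₁ − p₀) / p₁.
PN = (0.25975 − 0.11107) / 0.25975 = 0.14868 / 0.25975 ≈ 0.5724

PN ≈ 0.572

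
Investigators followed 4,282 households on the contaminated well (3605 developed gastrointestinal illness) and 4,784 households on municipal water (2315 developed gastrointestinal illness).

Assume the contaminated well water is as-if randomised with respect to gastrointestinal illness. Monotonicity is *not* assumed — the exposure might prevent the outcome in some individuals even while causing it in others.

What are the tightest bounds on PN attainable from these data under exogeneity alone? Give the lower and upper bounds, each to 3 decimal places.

p₁ = P(outcome | exposed) = 3605/4282 = 0.8419
p₀ = P(outcome | unexposed) = 2315/4784 = 0.4839
Under exogeneity alone the bounds on PN are max{0,(p₁−p₀)/p₁} ≤ PN ≤ min{1,(1−p₀)/p₁}.
  lower = (p₁ − p₀)/p₁ = 0.35799 / 0.8419 ≈ 0.4252
  upper = min{1, (1 − p₀)/p₁} = 0.5161 / 0.8419 ≈ 0.6130

0.425 ≤ PN ≤ 0.613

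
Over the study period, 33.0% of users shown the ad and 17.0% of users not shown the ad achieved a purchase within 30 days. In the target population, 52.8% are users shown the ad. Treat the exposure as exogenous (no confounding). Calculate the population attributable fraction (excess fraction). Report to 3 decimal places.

p₁ = 0.33, p₀ = 0.17.
Overall risk P(Y=1) = π·p₁ + (1−π)·p₀ = 0.528×0.33 + 0.472×0.17 = 0.25448.
Under exogeneity, PAF = [P(Y=1) − p₀] / P(Y=1).
PAF = (0.25448 − 0.17) / 0.25448 ≈ 0.3320

PAF ≈ 0.332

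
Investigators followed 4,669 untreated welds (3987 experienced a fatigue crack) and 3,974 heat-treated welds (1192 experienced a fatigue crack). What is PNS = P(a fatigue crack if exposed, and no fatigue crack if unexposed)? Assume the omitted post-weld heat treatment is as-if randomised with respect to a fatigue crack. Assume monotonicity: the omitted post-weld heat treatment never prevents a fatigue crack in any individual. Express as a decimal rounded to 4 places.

p₁ = P(outcome | exposed) = 3987/4669 = 0.85393
p₀ = P(outcome | unexposed) = 1192/3974 = 0.29995
Under exogeneity and monotonicity, PNS = p₁ − p₀.
PNS = 0.85393 − 0.29995 = 0.55398

PNS ≈ 0.5540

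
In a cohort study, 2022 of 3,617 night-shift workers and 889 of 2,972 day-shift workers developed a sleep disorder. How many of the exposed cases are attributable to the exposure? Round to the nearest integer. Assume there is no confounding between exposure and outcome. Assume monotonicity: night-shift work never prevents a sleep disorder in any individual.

about 940 cases

p₁ = P(outcome | exposed) = 2022/3617 = 0.55903
p₀ = P(outcome | unexposed) = 889/2972 = 0.29913
PN = (p₁ − p₀)/p₁ = (0.55903 − 0.29913) / 0.55903 ≈ 0.46492.
Attributable cases ≈ PN × (exposed cases) = 0.46492 × 2022 ≈ 940.06.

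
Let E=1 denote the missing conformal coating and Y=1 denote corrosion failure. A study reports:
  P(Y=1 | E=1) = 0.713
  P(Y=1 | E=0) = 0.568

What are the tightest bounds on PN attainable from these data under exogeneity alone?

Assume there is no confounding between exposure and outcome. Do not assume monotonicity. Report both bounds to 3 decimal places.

0.203 ≤ PN ≤ 0.606

Let p₁ = 0.713, p₀ = 0.568.
Under exogeneity alone the bounds on PN are max{0,(p₁−p₀)/p₁} ≤ PN ≤ min{1,(1−p₀)/p₁}.
  lower = (p₁ − p₀)/p₁ = 0.145 / 0.713 ≈ 0.2034
  upper = min{1, (1 − p₀)/p₁} = 0.432 / 0.713 ≈ 0.6059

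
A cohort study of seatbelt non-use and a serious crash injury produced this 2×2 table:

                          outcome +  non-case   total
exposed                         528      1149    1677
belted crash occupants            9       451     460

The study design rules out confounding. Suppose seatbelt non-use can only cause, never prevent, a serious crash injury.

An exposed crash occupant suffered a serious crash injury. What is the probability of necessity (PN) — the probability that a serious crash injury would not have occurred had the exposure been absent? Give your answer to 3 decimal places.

PN ≈ 0.938

p₁ = P(outcome | exposed) = 528/1677 = 0.31485
p₀ = P(outcome | unexposed) = 9/460 = 0.019565
Under exogeneity and monotonicity, PN = (p₁ − p₀)/p₁.
PN = (0.31485 − 0.019565) / 0.31485 ≈ 0.9379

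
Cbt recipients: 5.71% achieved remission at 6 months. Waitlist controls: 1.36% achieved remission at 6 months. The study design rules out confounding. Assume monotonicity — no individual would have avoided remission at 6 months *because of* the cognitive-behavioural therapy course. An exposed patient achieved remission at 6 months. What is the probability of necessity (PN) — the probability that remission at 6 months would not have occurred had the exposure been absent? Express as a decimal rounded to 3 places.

p₁ = 0.0571, p₀ = 0.0136.
Under exogeneity and monotonicity, PN = (p₁ − p₀) / p₁.
PN = (0.0571 − 0.0136) / 0.0571 = 0.0435 / 0.0571 ≈ 0.7618

PN ≈ 0.762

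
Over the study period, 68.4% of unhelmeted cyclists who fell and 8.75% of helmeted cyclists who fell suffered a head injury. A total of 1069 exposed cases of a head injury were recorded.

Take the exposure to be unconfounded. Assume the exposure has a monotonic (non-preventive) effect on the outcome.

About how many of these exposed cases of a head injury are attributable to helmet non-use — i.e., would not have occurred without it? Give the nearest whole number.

about 932 cases

p₁ = 0.684, p₀ = 0.0875.
PN = (p₁ − p₀)/p₁ = (0.684 − 0.0875) / 0.684 ≈ 0.87208.
Attributable cases ≈ PN × (exposed cases) = 0.87208 × 1069 ≈ 932.25.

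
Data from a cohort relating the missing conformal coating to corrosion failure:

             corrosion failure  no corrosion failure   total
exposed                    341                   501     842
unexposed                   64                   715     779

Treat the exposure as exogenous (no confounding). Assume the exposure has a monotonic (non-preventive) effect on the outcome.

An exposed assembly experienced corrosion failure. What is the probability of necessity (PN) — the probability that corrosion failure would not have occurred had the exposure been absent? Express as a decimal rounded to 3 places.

p₁ = P(outcome | exposed) = 341/842 = 0.40499
p₀ = P(outcome | unexposed) = 64/779 = 0.082157
Under exogeneity and monotonicity, PN = (p₁ − p₀) / p₁.
PN = (0.40499 − 0.082157) / 0.40499 = 0.32283 / 0.40499 ≈ 0.7971

PN ≈ 0.797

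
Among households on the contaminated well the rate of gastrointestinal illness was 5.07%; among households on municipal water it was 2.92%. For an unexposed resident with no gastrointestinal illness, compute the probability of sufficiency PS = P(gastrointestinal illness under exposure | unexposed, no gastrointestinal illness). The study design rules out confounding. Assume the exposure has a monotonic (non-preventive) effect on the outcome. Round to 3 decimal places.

PS ≈ 0.022

p₁ = 0.0507, p₀ = 0.0292.
Under exogeneity and monotonicity, PS = (p₁ − p₀) / (1 − p₀).
PS = (0.0507 − 0.0292) / (1 − 0.0292) = 0.0215 / 0.9708 ≈ 0.0221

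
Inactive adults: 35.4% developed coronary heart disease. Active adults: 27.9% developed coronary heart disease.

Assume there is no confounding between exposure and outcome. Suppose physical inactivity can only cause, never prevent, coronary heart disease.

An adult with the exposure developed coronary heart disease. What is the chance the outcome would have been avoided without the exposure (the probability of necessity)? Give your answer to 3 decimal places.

PN ≈ 0.212

p₁ = 0.354, p₀ = 0.279.
Under exogeneity and monotonicity, PN = (p₁ − p₀) / p₁.
PN = (0.354 − 0.279) / 0.354 = 0.075 / 0.354 ≈ 0.2119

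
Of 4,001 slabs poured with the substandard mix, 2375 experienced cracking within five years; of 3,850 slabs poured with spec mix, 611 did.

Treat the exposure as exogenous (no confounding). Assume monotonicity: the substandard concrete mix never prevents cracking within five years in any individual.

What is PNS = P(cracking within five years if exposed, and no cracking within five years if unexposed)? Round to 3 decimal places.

p₁ = P(outcome | exposed) = 2375/4001 = 0.5936
p₀ = P(outcome | unexposed) = 611/3850 = 0.1587
Under exogeneity and monotonicity, PNS = p₁ − p₀.
PNS = 0.5936 − 0.1587 = 0.4349

PNS ≈ 0.435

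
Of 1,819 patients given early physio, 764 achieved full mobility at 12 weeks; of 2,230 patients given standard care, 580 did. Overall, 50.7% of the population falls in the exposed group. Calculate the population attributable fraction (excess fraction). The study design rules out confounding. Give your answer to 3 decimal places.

p₁ = P(outcome | exposed) = 764/1819 = 0.42001
p₀ = P(outcome | unexposed) = 580/2230 = 0.26009
Overall risk P(Y=1) = π·p₁ + (1−π)·p₀ = 0.507×0.42001 + 0.493×0.26009 = 0.34117.
Under exogeneity, PAF = [P(Y=1) − p₀] / P(Y=1).
PAF = (0.34117 − 0.26009) / 0.34117 ≈ 0.2377

PAF ≈ 0.238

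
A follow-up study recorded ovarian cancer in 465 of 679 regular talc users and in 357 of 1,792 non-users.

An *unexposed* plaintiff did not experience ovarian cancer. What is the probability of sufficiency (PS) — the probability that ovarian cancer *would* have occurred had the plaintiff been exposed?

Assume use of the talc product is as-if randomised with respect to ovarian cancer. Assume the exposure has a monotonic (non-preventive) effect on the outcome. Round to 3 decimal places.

PS ≈ 0.606

p₁ = P(outcome | exposed) = 465/679 = 0.68483
p₀ = P(outcome | unexposed) = 357/1792 = 0.19922
Under exogeneity and monotonicity, PS = (p₁ − p₀) / (1 − p₀).
PS = (0.68483 − 0.19922) / (1 − 0.19922) = 0.48561 / 0.80078 ≈ 0.6064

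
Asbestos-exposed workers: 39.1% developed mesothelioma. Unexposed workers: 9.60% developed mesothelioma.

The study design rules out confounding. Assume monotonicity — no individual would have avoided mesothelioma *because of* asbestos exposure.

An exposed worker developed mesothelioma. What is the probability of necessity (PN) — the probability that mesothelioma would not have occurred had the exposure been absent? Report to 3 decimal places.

PN ≈ 0.754

p₁ = 0.391, p₀ = 0.096.
Under exogeneity and monotonicity, PN = (p₁ − p₀) / p₁.
PN = (0.391 − 0.096) / 0.391 = 0.295 / 0.391 ≈ 0.7545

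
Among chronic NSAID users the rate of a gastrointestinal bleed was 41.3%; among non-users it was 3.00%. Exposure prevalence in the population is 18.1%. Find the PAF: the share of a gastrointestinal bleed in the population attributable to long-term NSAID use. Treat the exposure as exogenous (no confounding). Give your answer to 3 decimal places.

PAF ≈ 0.698

p₁ = 0.413, p₀ = 0.03.
Overall risk P(Y=1) = π·p₁ + (1−π)·p₀ = 0.181×0.413 + 0.819×0.03 = 0.099323.
Under exogeneity, PAF = [P(Y=1) − p₀] / P(Y=1).
PAF = (0.099323 − 0.03) / 0.099323 ≈ 0.6980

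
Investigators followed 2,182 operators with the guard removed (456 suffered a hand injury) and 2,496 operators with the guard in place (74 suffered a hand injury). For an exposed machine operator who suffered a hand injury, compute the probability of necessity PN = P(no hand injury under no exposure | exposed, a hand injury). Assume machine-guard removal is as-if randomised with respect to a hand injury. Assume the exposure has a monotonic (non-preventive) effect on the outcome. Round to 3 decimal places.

PN ≈ 0.858

p₁ = P(outcome | exposed) = 456/2182 = 0.20898
p₀ = P(outcome | unexposed) = 74/2496 = 0.029647
Under exogeneity and monotonicity, PN = (p₁ − p₀) / p₁.
PN = (0.20898 − 0.029647) / 0.20898 = 0.17934 / 0.20898 ≈ 0.8581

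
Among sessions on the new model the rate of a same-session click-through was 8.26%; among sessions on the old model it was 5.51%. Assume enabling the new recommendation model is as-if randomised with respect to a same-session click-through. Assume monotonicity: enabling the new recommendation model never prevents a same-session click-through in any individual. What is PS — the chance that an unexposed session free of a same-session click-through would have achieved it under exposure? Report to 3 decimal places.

p₁ = 0.0826, p₀ = 0.0551.
Under exogeneity and monotonicity, PS = (p₁ − p₀) / (1 − p₀).
PS = (0.0826 − 0.0551) / (1 − 0.0551) = 0.0275 / 0.9449 ≈ 0.0291

PS ≈ 0.029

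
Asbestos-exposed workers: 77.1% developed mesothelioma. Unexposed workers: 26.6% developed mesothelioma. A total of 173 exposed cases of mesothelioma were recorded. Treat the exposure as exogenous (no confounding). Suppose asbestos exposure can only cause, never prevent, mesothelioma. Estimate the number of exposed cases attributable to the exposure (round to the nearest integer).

about 113 cases

p₁ = 0.771, p₀ = 0.266.
PN = (p₁ − p₀)/p₁ = (0.771 − 0.266) / 0.771 ≈ 0.65499.
Attributable cases ≈ PN × (exposed cases) = 0.65499 × 173 ≈ 113.31.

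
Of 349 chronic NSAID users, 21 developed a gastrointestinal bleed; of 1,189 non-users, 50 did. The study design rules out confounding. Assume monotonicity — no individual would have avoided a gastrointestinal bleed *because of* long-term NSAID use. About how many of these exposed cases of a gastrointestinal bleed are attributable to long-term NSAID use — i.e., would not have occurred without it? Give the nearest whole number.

about 6 cases

p₁ = P(outcome | exposed) = 21/349 = 0.060172
p₀ = P(outcome | unexposed) = 50/1189 = 0.042052
PN = (p₁ − p₀)/p₁ = (0.060172 − 0.042052) / 0.060172 ≈ 0.30113.
Attributable cases ≈ PN × (exposed cases) = 0.30113 × 21 ≈ 6.32.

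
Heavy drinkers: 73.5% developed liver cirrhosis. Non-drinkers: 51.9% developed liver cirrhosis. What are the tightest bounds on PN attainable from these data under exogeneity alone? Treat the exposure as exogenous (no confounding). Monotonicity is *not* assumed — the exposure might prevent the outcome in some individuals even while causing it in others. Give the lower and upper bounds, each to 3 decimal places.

p₁ = 0.735, p₀ = 0.519.
Under exogeneity alone the bounds on PN are max{0,(p₁−p₀)/p₁} ≤ PN ≤ min{1,(1−p₀)/p₁}.
  lower = (p₁ − p₀)/p₁ = 0.216 / 0.735 ≈ 0.2939
  upper = min{1, (1 − p₀)/p₁} = 0.481 / 0.735 ≈ 0.6544

0.294 ≤ PN ≤ 0.654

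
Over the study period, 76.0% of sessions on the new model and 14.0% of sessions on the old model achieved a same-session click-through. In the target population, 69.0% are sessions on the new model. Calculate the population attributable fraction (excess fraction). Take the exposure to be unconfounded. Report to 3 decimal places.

p₁ = 0.76, p₀ = 0.14.
Overall risk P(Y=1) = π·p₁ + (1−π)·p₀ = 0.69×0.76 + 0.31×0.14 = 0.5678.
Under exogeneity, PAF = [P(Y=1) − p₀] / P(Y=1).
PAF = (0.5678 − 0.14) / 0.5678 ≈ 0.7534

PAF ≈ 0.753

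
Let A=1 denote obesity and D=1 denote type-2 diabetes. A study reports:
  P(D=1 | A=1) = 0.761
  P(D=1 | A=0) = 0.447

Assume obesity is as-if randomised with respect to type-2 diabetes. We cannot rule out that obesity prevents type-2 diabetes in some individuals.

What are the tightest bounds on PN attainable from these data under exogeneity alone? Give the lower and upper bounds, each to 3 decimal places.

0.413 ≤ PN ≤ 0.727

Let p₁ = 0.761, p₀ = 0.447.
Under exogeneity alone the bounds on PN are max{0,(p₁−p₀)/p₁} ≤ PN ≤ min{1,(1−p₀)/p₁}.
  lower = (p₁ − p₀)/p₁ = 0.314 / 0.761 ≈ 0.4126
  upper = min{1, (1 − p₀)/p₁} = 0.553 / 0.761 ≈ 0.7267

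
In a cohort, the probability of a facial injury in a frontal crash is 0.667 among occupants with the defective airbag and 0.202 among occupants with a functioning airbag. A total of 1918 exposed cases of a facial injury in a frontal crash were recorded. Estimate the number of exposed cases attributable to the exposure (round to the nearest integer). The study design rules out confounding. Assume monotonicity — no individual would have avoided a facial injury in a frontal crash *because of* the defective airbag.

Let p₁ = 0.667, p₀ = 0.202.
PN = (p₁ − p₀)/p₁ = (0.667 − 0.202) / 0.667 ≈ 0.69715.
Attributable cases ≈ PN × (exposed cases) = 0.69715 × 1918 ≈ 1337.14.

about 1337 cases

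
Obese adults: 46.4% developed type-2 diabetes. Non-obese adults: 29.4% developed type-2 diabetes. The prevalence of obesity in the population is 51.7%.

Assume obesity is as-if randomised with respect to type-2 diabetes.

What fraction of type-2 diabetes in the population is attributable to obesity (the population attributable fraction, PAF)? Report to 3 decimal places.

p₁ = 0.464, p₀ = 0.294.
Overall risk P(Y=1) = π·p₁ + (1−π)·p₀ = 0.517×0.464 + 0.483×0.294 = 0.38189.
Under exogeneity, PAF = [P(Y=1) − p₀] / P(Y=1).
PAF = (0.38189 − 0.294) / 0.38189 ≈ 0.2301

PAF ≈ 0.230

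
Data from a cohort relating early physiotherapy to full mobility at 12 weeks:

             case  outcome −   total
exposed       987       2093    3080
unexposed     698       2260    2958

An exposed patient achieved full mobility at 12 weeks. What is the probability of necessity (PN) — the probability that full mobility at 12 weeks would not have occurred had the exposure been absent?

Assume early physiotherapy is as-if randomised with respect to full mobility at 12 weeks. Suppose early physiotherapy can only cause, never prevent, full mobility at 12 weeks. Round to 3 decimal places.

p₁ = P(outcome | exposed) = 987/3080 = 0.32045
p₀ = P(outcome | unexposed) = 698/2958 = 0.23597
Under exogeneity and monotonicity, PN = (p₁ − p₀) / p₁.
PN = (0.32045 − 0.23597) / 0.32045 = 0.084484 / 0.32045 ≈ 0.2636

PN ≈ 0.264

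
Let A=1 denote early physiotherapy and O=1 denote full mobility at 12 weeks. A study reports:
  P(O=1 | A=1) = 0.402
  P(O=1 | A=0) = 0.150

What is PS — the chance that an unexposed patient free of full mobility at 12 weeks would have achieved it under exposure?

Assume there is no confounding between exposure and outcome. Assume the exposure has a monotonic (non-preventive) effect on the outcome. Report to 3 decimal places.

Let p₁ = 0.402, p₀ = 0.15.
Under exogeneity and monotonicity, PS = (p₁ − p₀) / (1 − p₀).
PS = (0.402 − 0.15) / (1 − 0.15) = 0.252 / 0.85 ≈ 0.2965

PS ≈ 0.296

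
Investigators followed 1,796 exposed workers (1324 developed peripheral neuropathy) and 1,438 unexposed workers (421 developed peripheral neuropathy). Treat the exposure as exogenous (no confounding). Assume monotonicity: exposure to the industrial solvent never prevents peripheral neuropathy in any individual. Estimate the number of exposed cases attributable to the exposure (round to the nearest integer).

about 798 cases

p₁ = P(outcome | exposed) = 1324/1796 = 0.73719
p₀ = P(outcome | unexposed) = 421/1438 = 0.29277
PN = (p₁ − p₀)/p₁ = (0.73719 − 0.29277) / 0.73719 ≈ 0.60286.
Attributable cases ≈ PN × (exposed cases) = 0.60286 × 1324 ≈ 798.19.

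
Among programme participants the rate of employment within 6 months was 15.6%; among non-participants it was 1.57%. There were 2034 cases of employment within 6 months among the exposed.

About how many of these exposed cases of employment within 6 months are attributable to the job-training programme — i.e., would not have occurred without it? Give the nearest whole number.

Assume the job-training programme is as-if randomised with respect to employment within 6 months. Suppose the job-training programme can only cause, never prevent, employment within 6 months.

p₁ = 0.156, p₀ = 0.0157.
PN = (p₁ − p₀)/p₁ = (0.156 − 0.0157) / 0.156 ≈ 0.89936.
Attributable cases ≈ PN × (exposed cases) = 0.89936 × 2034 ≈ 1829.30.

about 1829 cases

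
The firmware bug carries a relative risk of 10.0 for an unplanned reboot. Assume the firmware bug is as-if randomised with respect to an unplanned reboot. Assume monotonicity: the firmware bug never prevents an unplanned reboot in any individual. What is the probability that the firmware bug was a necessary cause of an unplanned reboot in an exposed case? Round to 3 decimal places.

Under exogeneity and monotonicity, PN = (RR − 1) / RR = 1 − 1/RR.
PN = (10.0 − 1) / 10.0 = 9 / 10.0 ≈ 0.9000

PN ≈ 0.900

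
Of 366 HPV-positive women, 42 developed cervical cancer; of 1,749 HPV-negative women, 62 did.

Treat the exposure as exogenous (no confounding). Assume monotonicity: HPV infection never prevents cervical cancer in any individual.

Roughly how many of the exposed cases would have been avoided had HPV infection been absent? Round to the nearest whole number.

p₁ = P(outcome | exposed) = 42/366 = 0.11475
p₀ = P(outcome | unexposed) = 62/1749 = 0.035449
PN = (p₁ − p₀)/p₁ = (0.11475 − 0.035449) / 0.11475 ≈ 0.69109.
Attributable cases ≈ PN × (exposed cases) = 0.69109 × 42 ≈ 29.03.

about 29 cases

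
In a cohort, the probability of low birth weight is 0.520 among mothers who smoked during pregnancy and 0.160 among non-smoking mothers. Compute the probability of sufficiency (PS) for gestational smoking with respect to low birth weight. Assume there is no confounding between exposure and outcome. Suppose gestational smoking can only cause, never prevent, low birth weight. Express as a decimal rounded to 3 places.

Let p₁ = 0.52, p₀ = 0.16.
Under exogeneity and monotonicity, PS = (p₁ − p₀) / (1 − p₀).
PS = (0.52 − 0.16) / (1 − 0.16) = 0.36 / 0.84 ≈ 0.4286

PS ≈ 0.429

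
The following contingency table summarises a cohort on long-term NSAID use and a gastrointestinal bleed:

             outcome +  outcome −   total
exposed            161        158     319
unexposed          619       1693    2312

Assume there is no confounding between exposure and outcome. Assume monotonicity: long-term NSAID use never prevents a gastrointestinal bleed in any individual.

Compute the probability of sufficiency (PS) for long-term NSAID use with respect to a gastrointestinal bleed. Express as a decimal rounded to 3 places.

PS ≈ 0.324

p₁ = P(outcome | exposed) = 161/319 = 0.5047
p₀ = P(outcome | unexposed) = 619/2312 = 0.26773
Under exogeneity and monotonicity, PS = (p₁ − p₀)/(1 − p₀).
PS = (0.5047 − 0.26773) / 0.73227 ≈ 0.3236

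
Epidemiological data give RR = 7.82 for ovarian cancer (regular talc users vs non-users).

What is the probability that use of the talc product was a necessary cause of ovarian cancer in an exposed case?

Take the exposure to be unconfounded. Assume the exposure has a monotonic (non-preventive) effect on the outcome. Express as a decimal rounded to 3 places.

Under exogeneity and monotonicity, PN = (RR − 1) / RR = 1 − 1/RR.
PN = (7.82 − 1) / 7.82 = 6.82 / 7.82 ≈ 0.8721

PN ≈ 0.872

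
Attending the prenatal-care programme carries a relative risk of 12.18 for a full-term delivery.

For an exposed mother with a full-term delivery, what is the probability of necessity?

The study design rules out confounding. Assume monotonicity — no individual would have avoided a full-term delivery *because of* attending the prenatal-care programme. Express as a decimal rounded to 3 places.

PN ≈ 0.918

Under exogeneity and monotonicity, PN = (RR − 1) / RR = 1 − 1/RR.
PN = (12.18 − 1) / 12.18 = 11.18 / 12.18 ≈ 0.9179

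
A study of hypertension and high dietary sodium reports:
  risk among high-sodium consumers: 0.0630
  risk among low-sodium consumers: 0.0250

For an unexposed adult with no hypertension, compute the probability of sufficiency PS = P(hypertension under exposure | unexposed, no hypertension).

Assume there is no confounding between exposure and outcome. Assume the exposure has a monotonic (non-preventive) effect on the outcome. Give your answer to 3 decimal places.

Let p₁ = 0.063, p₀ = 0.025.
Under exogeneity and monotonicity, PS = (p₁ − p₀) / (1 − p₀).
PS = (0.063 − 0.025) / (1 − 0.025) = 0.038 / 0.975 ≈ 0.0390

PS ≈ 0.039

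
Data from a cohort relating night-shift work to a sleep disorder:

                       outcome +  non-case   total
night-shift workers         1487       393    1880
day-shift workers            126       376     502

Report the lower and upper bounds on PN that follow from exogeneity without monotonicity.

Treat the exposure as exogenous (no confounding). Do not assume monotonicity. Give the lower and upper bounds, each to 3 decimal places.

0.683 ≤ PN ≤ 0.947

p₁ = P(outcome | exposed) = 1487/1880 = 0.79096
p₀ = P(outcome | unexposed) = 126/502 = 0.251
Under exogeneity alone the bounds on PN are max{0,(p₁−p₀)/p₁} ≤ PN ≤ min{1,(1−p₀)/p₁}.
  lower = (p₁ − p₀)/p₁ = 0.53996 / 0.79096 ≈ 0.6827
  upper = min{1, (1 − p₀)/p₁} = 0.749 / 0.79096 ≈ 0.9470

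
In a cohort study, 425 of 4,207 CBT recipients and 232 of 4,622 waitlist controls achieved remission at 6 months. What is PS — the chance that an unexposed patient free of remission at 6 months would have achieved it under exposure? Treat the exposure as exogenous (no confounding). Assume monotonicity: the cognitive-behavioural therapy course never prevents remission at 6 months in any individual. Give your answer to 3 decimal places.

p₁ = P(outcome | exposed) = 425/4207 = 0.10102
p₀ = P(outcome | unexposed) = 232/4622 = 0.050195
Under exogeneity and monotonicity, PS = (p₁ − p₀) / (1 − p₀).
PS = (0.10102 − 0.050195) / (1 − 0.050195) = 0.050827 / 0.94981 ≈ 0.0535

PS ≈ 0.054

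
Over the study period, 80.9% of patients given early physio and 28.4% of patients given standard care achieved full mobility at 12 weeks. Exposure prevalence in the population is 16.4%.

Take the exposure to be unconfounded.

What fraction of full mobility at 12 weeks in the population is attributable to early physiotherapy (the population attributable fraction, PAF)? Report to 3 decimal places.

p₁ = 0.809, p₀ = 0.284.
Overall risk P(Y=1) = π·p₁ + (1−π)·p₀ = 0.164×0.809 + 0.836×0.284 = 0.3701.
Under exogeneity, PAF = [P(Y=1) − p₀] / P(Y=1).
PAF = (0.3701 − 0.284) / 0.3701 ≈ 0.2326

PAF ≈ 0.233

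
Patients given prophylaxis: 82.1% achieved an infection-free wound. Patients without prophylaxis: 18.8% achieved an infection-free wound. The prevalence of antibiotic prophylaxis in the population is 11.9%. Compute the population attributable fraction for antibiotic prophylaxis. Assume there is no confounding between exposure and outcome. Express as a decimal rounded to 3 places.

PAF ≈ 0.286

p₁ = 0.821, p₀ = 0.188.
Overall risk P(Y=1) = π·p₁ + (1−π)·p₀ = 0.119×0.821 + 0.881×0.188 = 0.26333.
Under exogeneity, PAF = [P(Y=1) − p₀] / P(Y=1).
PAF = (0.26333 − 0.188) / 0.26333 ≈ 0.2861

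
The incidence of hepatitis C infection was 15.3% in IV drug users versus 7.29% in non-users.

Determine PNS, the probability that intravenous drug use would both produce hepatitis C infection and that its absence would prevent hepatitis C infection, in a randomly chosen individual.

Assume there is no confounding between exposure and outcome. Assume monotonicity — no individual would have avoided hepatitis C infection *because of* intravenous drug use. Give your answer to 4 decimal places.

PNS ≈ 0.0801

p₁ = 0.153, p₀ = 0.0729.
Under exogeneity and monotonicity, PNS = p₁ − p₀.
PNS = 0.153 − 0.0729 = 0.0801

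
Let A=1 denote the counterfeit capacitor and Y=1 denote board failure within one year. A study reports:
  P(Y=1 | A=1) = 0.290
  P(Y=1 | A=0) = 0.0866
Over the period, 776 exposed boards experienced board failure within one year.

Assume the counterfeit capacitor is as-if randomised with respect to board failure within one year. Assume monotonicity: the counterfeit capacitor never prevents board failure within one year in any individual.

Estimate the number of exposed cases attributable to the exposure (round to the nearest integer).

about 544 cases

Let p₁ = 0.29, p₀ = 0.0866.
PN = (p₁ − p₀)/p₁ = (0.29 − 0.0866) / 0.29 ≈ 0.70138.
Attributable cases ≈ PN × (exposed cases) = 0.70138 × 776 ≈ 544.27.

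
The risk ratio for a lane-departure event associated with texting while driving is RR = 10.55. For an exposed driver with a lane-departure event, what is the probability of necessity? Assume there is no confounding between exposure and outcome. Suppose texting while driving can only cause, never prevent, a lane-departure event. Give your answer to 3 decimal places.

PN ≈ 0.905

Under exogeneity and monotonicity, PN = (RR − 1) / RR = 1 − 1/RR.
PN = (10.55 − 1) / 10.55 = 9.55 / 10.55 ≈ 0.9052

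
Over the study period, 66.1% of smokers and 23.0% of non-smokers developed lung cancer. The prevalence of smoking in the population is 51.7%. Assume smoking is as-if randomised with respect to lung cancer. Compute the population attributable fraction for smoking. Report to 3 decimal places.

PAF ≈ 0.492

p₁ = 0.661, p₀ = 0.23.
Overall risk P(Y=1) = π·p₁ + (1−π)·p₀ = 0.517×0.661 + 0.483×0.23 = 0.45283.
Under exogeneity, PAF = [P(Y=1) − p₀] / P(Y=1).
PAF = (0.45283 − 0.23) / 0.45283 ≈ 0.4921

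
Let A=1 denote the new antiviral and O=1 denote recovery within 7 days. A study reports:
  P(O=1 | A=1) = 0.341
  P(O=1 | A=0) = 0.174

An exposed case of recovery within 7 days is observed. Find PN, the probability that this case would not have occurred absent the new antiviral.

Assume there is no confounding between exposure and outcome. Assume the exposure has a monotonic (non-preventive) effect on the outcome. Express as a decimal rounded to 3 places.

Let p₁ = 0.341, p₀ = 0.174.
Under exogeneity and monotonicity, PN = (p₁ − p₀) / p₁.
PN = (0.341 − 0.174) / 0.341 = 0.167 / 0.341 ≈ 0.4897

PN ≈ 0.490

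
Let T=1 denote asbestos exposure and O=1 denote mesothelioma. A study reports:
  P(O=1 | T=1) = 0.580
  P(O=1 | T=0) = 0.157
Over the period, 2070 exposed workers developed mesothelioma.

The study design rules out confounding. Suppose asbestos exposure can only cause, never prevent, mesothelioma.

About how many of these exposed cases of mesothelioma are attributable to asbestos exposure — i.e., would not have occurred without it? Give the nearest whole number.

about 1510 cases

Let p₁ = 0.58, p₀ = 0.157.
PN = (p₁ − p₀)/p₁ = (0.58 − 0.157) / 0.58 ≈ 0.72931.
Attributable cases ≈ PN × (exposed cases) = 0.72931 × 2070 ≈ 1509.67.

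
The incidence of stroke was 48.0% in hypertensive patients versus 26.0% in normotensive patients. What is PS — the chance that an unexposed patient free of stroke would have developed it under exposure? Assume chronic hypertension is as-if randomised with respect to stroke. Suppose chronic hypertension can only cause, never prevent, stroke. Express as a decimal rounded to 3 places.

p₁ = 0.48, p₀ = 0.26.
Under exogeneity and monotonicity, PS = (p₁ − p₀) / (1 − p₀).
PS = (0.48 − 0.26) / (1 − 0.26) = 0.22 / 0.74 ≈ 0.2973

PS ≈ 0.297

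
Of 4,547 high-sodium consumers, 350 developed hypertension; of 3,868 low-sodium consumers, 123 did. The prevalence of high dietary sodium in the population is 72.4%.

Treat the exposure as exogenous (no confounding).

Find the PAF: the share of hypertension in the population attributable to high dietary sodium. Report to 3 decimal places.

p₁ = P(outcome | exposed) = 350/4547 = 0.076974
p₀ = P(outcome | unexposed) = 123/3868 = 0.031799
Overall risk P(Y=1) = π·p₁ + (1−π)·p₀ = 0.724×0.076974 + 0.276×0.031799 = 0.064506.
Under exogeneity, PAF = [P(Y=1) − p₀] / P(Y=1).
PAF = (0.064506 − 0.031799) / 0.064506 ≈ 0.5070

PAF ≈ 0.507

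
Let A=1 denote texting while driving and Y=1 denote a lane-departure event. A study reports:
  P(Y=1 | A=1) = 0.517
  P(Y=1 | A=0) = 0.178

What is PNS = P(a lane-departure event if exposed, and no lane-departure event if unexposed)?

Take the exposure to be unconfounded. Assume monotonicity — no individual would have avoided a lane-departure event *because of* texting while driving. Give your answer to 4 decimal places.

PNS ≈ 0.3390

Let p₁ = 0.517, p₀ = 0.178.
Under exogeneity and monotonicity, PNS = p₁ − p₀.
PNS = 0.517 − 0.178 = 0.339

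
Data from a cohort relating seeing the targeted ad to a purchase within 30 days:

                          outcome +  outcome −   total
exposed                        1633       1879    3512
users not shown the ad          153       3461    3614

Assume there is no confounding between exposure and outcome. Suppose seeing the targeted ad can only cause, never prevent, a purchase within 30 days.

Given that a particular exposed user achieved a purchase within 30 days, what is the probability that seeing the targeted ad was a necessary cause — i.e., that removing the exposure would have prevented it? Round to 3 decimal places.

PN ≈ 0.909

p₁ = P(outcome | exposed) = 1633/3512 = 0.46498
p₀ = P(outcome | unexposed) = 153/3614 = 0.042335
Under exogeneity and monotonicity, PN = (p₁ − p₀)/p₁.
PN = (0.46498 − 0.042335) / 0.46498 ≈ 0.9090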